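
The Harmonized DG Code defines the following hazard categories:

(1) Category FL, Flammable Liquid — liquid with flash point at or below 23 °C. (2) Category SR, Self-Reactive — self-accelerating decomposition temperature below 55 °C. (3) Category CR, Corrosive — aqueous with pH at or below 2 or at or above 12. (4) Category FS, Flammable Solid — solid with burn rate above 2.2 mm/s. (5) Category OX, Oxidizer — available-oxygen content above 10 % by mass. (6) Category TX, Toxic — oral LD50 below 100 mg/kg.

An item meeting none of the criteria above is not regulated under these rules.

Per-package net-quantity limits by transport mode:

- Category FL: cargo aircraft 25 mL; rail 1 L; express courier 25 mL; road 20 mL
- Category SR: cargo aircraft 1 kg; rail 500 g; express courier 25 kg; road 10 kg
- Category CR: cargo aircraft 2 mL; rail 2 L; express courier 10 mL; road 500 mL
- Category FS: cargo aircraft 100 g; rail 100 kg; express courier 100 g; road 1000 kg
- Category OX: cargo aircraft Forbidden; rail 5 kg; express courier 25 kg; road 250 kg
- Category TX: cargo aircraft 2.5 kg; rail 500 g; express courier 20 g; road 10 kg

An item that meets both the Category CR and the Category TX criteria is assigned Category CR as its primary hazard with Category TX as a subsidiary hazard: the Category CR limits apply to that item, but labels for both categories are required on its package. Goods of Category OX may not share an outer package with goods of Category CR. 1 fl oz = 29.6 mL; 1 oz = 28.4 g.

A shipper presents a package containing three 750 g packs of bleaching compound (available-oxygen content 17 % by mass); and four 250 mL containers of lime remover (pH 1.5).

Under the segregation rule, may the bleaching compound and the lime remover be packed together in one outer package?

No

Bleaching compound: available-oxygen content 17 % by mass > 10 % by mass → Category OX (Oxidizer).
The lime remover has pH 1.5, which is ≤ 2, so it is Category CR (Corrosive).
Category OX and Category CR may not share an outer package.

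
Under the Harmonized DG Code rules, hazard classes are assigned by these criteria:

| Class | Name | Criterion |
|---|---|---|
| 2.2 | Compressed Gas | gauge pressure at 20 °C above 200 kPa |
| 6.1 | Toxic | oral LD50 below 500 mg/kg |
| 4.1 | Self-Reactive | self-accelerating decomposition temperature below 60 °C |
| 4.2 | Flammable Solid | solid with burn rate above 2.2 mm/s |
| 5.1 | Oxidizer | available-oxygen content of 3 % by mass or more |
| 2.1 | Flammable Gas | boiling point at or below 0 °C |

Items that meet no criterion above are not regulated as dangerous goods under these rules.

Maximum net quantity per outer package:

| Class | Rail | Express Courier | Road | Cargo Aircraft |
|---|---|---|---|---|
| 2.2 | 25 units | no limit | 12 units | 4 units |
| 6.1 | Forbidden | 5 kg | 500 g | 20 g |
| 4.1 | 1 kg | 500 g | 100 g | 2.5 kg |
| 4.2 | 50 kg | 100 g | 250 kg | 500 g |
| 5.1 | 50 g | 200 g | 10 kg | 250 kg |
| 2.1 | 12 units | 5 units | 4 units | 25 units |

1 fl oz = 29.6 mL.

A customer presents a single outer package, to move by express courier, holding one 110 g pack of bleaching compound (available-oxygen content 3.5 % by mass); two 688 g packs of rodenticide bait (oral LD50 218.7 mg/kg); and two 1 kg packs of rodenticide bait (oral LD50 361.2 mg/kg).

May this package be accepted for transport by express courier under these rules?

Bleaching compound: available-oxygen content 3.5 % by mass ≥ 3 % by mass → Class 5.1 (Oxidizer).
Oral LD50 218.7 mg/kg meets the Class 6.1 criterion (Toxic), so the rodenticide bait is Class 6.1.
Rodenticide bait: oral LD50 361.2 mg/kg < 500 mg/kg → Class 6.1 (Toxic).
Class 6.1 net quantity: (two 688 g packs = 1.376 kg) + (two 1 kg packs = 2 kg) = 3.376 kg.
That is within the Class 6.1 express courier limit of 5 kg.
Class 5.1 quantity: 110 g.
That is within the Class 5.1 express courier limit of 200 g.
Every hazard class is within its express courier limit and no segregation rule is violated.

Yes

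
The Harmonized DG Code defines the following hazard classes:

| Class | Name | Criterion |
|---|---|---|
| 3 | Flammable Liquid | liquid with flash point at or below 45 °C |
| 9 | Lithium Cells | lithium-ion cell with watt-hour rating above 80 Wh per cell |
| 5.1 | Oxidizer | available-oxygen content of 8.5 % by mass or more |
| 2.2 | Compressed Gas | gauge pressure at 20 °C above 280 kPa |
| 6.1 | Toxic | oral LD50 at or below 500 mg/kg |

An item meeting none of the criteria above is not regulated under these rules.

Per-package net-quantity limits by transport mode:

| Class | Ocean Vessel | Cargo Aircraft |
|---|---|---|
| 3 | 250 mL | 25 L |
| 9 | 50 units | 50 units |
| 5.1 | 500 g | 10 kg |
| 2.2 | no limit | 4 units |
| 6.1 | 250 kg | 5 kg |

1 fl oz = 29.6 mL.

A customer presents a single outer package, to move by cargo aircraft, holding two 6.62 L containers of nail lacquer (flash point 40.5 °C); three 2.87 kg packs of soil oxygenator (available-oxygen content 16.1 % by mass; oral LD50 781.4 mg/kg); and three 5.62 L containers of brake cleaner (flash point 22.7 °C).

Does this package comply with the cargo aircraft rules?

No

The nail lacquer has flash point 40.5 °C, which is ≤ 45 °C, so it is Class 3 (Flammable Liquid).
The soil oxygenator has available-oxygen content 16.1 % by mass, which is ≥ 8.5 % by mass, so it is Class 5.1 (Oxidizer).
The brake cleaner has flash point 22.7 °C, which is ≤ 45 °C, so it is Class 3 (Flammable Liquid).
Total Class 3: (two 6.62 L containers = 13.24 L) + (three 5.62 L containers = 16.86 L) = 30.1 L.
30.1 L > 25 L (cargo aircraft limit, Class 3) — over the limit.
Class 5.1 quantity: three 2.87 kg packs = 8.61 kg.
8.61 kg is within the cargo aircraft limit of 10 kg for Class 5.1.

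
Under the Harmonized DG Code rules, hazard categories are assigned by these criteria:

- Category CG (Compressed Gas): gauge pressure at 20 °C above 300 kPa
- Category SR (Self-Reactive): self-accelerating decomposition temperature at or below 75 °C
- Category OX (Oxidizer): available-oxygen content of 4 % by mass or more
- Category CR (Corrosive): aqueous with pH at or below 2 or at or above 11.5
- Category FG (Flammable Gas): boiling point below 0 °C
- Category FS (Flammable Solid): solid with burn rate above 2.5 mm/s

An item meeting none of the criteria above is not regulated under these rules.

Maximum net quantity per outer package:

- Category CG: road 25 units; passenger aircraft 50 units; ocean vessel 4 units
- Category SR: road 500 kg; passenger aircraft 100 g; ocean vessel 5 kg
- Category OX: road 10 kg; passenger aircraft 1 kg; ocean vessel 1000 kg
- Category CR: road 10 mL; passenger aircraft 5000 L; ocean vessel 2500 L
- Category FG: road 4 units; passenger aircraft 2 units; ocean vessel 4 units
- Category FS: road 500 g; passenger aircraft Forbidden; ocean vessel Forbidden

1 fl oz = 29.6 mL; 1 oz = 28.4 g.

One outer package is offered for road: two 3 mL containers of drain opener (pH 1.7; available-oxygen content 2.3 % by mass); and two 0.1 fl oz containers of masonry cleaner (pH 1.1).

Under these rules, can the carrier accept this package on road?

The drain opener has pH 1.7, which is ≤ 2, so it is Category CR (Corrosive).
pH 1.1 meets the Category CR criterion (Corrosive), so the masonry cleaner is Category CR.
Total Category CR: (two 3 mL containers = 6 mL) + (two 0.1 fl oz containers = 5.92 mL) = 11.92 mL.
11.92 mL exceeds the road limit of 10 mL for Category CR.

No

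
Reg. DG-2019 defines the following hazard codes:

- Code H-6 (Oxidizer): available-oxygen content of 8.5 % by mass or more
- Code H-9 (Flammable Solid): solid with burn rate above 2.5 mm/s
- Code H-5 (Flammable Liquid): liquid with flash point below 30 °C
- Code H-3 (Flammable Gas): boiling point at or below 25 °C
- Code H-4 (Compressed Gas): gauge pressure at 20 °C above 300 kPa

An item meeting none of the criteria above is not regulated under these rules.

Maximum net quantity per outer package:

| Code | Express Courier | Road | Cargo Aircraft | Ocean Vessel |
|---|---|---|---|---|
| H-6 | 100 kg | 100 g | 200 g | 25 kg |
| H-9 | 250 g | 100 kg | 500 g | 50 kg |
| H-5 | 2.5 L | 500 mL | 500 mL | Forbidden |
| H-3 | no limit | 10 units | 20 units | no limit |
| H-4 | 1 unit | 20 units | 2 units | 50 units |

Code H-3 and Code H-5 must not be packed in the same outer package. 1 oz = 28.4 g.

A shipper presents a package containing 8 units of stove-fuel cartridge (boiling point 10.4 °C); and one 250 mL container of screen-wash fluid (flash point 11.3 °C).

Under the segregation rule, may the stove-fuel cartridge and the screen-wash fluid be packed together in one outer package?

No

The stove-fuel cartridge has boiling point 10.4 °C, which is ≤ 25 °C, so it is Code H-3 (Flammable Gas).
The screen-wash fluid has flash point 11.3 °C, which is < 30 °C, so it is Code H-5 (Flammable Liquid).
Code H-3 and Code H-5 may not share an outer package.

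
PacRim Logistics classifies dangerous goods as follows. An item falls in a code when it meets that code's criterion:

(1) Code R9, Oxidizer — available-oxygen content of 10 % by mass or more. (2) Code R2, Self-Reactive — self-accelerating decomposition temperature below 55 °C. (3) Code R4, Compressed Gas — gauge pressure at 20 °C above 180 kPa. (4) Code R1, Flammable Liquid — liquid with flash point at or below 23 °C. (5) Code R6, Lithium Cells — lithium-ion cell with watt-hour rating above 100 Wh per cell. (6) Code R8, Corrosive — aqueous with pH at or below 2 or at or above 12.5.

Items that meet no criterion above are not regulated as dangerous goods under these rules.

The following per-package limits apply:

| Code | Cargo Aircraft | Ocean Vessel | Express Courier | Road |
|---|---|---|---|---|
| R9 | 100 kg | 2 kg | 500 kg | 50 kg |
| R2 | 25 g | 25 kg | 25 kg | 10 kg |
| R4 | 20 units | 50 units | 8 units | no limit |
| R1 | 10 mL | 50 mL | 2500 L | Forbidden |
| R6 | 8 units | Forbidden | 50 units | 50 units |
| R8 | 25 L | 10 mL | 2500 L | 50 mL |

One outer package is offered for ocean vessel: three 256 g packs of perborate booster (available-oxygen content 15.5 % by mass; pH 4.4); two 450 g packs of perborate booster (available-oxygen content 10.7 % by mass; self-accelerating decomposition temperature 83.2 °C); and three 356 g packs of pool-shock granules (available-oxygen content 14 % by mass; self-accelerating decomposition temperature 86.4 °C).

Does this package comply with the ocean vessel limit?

No

With available-oxygen content 15.5 % by mass (≥ 10 % by mass), the perborate booster falls in Code R9.
With available-oxygen content 10.7 % by mass (≥ 10 % by mass), the perborate booster falls in Code R9.
The pool-shock granules have available-oxygen content 14 % by mass, which is ≥ 10 % by mass, so they are Code R9 (Oxidizer).
Total Code R9: (three 256 g packs = 768 g) + (two 450 g packs = 900 g) + (three 356 g packs = 1.068 kg) = 2.736 kg.
2.736 kg exceeds the ocean vessel limit of 2 kg for Code R9.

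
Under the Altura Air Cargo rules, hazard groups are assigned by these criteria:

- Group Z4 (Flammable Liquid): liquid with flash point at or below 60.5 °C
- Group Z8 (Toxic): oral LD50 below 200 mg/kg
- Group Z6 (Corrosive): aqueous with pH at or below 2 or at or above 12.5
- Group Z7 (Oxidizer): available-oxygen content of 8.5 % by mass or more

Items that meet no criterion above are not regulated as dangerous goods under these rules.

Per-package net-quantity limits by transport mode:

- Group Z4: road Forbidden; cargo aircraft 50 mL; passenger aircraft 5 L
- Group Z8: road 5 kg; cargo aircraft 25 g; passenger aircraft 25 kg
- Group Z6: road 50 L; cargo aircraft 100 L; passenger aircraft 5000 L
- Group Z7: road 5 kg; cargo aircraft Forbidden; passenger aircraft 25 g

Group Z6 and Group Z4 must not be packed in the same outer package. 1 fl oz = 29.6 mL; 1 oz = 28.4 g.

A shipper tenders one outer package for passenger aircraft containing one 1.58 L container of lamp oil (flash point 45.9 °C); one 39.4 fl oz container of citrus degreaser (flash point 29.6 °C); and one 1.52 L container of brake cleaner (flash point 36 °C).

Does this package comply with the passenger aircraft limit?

Yes

The lamp oil has flash point 45.9 °C, which is ≤ 60.5 °C, so it is Group Z4 (Flammable Liquid).
Flash point 29.6 °C meets the Group Z4 criterion (Flammable Liquid), so the citrus degreaser is Group Z4.
Brake cleaner: flash point 36 °C ≤ 60.5 °C → Group Z4 (Flammable Liquid).
Group Z4 net quantity: 1.58 L + (one 39.4 fl oz container = 1166.24 mL) + 1.52 L = 4266.24 mL.
That is within the Group Z4 passenger aircraft limit of 5 L.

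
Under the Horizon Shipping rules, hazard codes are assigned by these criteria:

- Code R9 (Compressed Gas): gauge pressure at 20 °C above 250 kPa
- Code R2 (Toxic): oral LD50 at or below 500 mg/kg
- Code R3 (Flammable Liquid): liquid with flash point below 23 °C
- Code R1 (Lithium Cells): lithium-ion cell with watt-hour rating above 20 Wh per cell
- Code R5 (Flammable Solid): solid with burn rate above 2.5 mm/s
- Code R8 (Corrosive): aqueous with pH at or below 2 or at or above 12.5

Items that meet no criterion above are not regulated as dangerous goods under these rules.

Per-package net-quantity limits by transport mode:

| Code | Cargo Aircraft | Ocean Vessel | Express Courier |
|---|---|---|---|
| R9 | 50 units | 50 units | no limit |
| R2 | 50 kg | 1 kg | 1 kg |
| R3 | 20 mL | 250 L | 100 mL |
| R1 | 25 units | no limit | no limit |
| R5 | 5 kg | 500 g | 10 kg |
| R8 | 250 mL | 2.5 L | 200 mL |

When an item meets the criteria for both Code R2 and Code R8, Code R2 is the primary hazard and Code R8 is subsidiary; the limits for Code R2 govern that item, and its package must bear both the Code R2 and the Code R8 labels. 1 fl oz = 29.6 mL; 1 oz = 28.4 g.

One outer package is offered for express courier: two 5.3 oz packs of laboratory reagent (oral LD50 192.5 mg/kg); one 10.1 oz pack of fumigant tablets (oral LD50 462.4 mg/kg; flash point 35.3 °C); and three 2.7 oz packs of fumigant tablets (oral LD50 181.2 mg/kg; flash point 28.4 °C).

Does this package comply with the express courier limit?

With oral LD50 192.5 mg/kg (≤ 500 mg/kg), the laboratory reagent falls in Code R2.
The fumigant tablets have oral LD50 462.4 mg/kg, which is ≤ 500 mg/kg, so they are Code R2 (Toxic).
Oral LD50 181.2 mg/kg meets the Code R2 criterion (Toxic), so the fumigant tablets are Code R2.
Code R2 net quantity: (two 5.3 oz packs = 301.04 g) + (one 10.1 oz pack = 286.84 g) + (three 2.7 oz packs = 230.04 g) = 817.92 g.
817.92 g is within the express courier limit of 1 kg for Code R2.

Yes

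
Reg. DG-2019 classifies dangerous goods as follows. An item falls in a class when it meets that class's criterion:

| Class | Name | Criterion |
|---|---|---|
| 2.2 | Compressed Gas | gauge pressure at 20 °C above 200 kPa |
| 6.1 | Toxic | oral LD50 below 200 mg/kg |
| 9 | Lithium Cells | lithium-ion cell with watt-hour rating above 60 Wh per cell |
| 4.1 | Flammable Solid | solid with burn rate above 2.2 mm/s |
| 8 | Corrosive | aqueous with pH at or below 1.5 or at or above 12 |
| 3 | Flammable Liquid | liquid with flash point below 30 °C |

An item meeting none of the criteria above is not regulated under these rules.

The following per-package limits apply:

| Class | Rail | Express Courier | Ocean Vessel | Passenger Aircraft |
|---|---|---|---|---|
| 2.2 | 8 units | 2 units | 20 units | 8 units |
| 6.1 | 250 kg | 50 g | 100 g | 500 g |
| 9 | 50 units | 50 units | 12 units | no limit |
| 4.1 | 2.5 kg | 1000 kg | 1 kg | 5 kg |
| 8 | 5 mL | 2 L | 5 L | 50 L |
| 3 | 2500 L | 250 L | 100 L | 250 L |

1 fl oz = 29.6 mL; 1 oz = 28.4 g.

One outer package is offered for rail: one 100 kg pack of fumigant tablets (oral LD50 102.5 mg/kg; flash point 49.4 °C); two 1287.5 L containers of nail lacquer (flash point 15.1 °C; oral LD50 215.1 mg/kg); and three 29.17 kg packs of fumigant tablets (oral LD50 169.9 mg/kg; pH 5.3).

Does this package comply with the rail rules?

No

With oral LD50 102.5 mg/kg (< 200 mg/kg), the fumigant tablets fall in Class 6.1.
With flash point 15.1 °C (< 30 °C), the nail lacquer falls in Class 3.
Oral LD50 169.9 mg/kg meets the Class 6.1 criterion (Toxic), so the fumigant tablets are Class 6.1.
Class 3 quantity: two 1287.5 L containers = 2575 L.
2575 L exceeds the rail limit of 2500 L for Class 3.
Class 6.1 net quantity: 100 kg + (three 29.17 kg packs = 87.51 kg) = 187.51 kg.
187.51 kg is within the rail limit of 250 kg for Class 6.1.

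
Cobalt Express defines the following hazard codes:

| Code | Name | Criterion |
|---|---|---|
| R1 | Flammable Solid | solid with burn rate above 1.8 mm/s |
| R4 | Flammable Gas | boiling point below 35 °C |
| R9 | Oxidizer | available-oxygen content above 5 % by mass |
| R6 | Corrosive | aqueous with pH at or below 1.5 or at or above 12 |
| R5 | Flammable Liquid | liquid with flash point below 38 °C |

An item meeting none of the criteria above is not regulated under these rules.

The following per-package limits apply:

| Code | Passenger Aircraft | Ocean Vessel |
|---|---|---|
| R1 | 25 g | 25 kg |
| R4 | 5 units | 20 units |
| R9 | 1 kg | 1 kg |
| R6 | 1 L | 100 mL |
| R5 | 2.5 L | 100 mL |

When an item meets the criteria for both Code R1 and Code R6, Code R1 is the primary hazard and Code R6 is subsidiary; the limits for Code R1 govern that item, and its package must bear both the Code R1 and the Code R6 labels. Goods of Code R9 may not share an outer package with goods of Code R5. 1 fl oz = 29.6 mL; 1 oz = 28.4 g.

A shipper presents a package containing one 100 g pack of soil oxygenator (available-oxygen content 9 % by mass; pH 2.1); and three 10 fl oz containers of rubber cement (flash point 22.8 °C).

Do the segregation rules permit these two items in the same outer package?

With available-oxygen content 9 % by mass (> 5 % by mass), the soil oxygenator falls in Code R9.
The rubber cement has flash point 22.8 °C, which is < 38 °C, so it is Code R5 (Flammable Liquid).
Code R9 and Code R5 may not share an outer package.

No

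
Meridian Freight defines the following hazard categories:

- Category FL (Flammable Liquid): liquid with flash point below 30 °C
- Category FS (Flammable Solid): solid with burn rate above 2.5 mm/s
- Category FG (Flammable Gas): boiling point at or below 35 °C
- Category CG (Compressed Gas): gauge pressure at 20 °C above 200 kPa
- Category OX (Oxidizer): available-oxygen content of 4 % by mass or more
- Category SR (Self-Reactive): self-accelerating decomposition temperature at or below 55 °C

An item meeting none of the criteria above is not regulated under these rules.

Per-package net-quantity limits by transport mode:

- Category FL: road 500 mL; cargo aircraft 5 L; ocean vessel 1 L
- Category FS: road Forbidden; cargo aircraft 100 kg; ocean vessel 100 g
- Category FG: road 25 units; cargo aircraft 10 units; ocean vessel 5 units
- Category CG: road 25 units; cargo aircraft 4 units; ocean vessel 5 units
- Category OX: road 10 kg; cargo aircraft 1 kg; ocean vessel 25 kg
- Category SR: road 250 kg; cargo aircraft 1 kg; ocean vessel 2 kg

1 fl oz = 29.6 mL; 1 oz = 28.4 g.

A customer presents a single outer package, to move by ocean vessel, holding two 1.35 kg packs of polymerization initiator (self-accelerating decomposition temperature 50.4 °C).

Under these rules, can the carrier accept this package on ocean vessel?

Polymerization initiator: self-accelerating decomposition temperature 50.4 °C ≤ 55 °C → Category SR (Self-Reactive).
Category SR quantity: two 1.35 kg packs = 2.7 kg.
2.7 kg > 2 kg (ocean vessel limit, Category SR) — over the limit.

No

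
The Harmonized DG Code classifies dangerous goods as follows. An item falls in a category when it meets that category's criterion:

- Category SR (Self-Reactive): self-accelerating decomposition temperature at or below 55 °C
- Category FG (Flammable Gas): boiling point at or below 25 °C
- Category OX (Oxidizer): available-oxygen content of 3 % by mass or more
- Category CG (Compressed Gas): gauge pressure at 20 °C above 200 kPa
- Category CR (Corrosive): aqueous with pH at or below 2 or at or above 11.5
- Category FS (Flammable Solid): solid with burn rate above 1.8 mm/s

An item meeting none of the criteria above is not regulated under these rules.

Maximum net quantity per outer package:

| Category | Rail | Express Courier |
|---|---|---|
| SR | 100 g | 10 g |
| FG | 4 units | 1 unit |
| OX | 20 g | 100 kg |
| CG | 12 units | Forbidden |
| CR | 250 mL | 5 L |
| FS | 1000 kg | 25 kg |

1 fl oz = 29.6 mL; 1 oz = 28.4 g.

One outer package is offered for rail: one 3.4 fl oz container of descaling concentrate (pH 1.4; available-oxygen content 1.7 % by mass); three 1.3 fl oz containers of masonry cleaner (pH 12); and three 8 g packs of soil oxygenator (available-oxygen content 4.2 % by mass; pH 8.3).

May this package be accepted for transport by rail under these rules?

The descaling concentrate has pH 1.4, which is ≤ 2, so it is Category CR (Corrosive).
With pH 12 (≥ 11.5), the masonry cleaner falls in Category CR.
The soil oxygenator has available-oxygen content 4.2 % by mass, which is ≥ 3 % by mass, so it is Category OX (Oxidizer).
Total Category CR: (one 3.4 fl oz container = 100.64 mL) + (three 1.3 fl oz containers = 115.44 mL) = 216.08 mL.
That is within the Category CR rail limit of 250 mL.
Category OX quantity: three 8 g packs = 24 g.
24 g exceeds the rail limit of 20 g for Category OX.

No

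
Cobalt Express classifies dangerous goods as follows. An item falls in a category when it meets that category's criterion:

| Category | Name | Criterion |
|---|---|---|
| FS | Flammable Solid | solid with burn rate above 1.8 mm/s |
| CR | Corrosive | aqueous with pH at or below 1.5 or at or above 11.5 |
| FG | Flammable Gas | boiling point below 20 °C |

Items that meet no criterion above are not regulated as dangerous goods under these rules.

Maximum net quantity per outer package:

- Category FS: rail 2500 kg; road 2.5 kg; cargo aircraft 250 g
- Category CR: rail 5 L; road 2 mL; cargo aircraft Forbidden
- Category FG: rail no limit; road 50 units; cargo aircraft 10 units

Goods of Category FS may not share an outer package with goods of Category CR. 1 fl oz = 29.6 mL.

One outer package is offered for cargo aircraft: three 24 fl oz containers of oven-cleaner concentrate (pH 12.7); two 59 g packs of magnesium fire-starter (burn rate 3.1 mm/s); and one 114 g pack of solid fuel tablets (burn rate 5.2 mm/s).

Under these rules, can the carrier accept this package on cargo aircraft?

No

pH 12.7 meets the Category CR criterion (Corrosive), so the oven-cleaner concentrate is Category CR.
The magnesium fire-starter has burn rate 3.1 mm/s, which is > 1.8 mm/s, so it is Category FS (Flammable Solid).
Burn rate 5.2 mm/s meets the Category FS criterion (Flammable Solid), so the solid fuel tablets are Category FS.
Category FS net quantity: (two 59 g packs = 118 g) + 114 g = 232 g.
232 g is within the cargo aircraft limit of 250 g for Category FS.
Category CR quantity: three 24 fl oz containers = 2131.2 mL.
By cargo aircraft, Category CR is Forbidden regardless of quantity.
Category FS and Category CR may not share an outer package.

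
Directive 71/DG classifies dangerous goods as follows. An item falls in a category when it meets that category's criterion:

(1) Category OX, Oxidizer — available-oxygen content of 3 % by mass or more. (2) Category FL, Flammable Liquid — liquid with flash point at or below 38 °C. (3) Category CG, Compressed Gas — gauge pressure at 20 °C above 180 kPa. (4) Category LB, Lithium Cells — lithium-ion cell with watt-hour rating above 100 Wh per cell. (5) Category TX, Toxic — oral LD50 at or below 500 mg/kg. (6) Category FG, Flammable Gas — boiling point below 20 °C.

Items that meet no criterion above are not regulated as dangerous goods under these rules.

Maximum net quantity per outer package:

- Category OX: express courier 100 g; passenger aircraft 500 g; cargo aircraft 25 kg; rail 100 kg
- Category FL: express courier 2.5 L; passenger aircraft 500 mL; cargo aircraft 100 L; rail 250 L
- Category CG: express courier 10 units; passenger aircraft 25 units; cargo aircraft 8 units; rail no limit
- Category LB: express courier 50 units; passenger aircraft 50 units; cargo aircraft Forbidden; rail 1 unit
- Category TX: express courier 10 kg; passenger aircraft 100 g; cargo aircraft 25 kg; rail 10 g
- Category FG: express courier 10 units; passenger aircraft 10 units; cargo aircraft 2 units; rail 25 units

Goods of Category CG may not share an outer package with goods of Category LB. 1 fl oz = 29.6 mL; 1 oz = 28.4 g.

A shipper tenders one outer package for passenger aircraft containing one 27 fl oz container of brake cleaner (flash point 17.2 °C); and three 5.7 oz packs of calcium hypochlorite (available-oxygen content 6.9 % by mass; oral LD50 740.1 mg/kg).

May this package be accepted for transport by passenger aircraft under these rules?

No

Brake cleaner: flash point 17.2 °C ≤ 38 °C → Category FL (Flammable Liquid).
The calcium hypochlorite has available-oxygen content 6.9 % by mass, which is ≥ 3 % by mass, so it is Category OX (Oxidizer).
Category FL quantity: one 27 fl oz container = 799.2 mL.
That exceeds the Category FL passenger aircraft limit of 500 mL.
Category OX quantity: three 5.7 oz packs = 485.64 g.
485.64 g ≤ 500 g (passenger aircraft limit, Category OX) — within limit.
The segregation rule (Category CG with Category LB) does not apply to Category FL with Category OX.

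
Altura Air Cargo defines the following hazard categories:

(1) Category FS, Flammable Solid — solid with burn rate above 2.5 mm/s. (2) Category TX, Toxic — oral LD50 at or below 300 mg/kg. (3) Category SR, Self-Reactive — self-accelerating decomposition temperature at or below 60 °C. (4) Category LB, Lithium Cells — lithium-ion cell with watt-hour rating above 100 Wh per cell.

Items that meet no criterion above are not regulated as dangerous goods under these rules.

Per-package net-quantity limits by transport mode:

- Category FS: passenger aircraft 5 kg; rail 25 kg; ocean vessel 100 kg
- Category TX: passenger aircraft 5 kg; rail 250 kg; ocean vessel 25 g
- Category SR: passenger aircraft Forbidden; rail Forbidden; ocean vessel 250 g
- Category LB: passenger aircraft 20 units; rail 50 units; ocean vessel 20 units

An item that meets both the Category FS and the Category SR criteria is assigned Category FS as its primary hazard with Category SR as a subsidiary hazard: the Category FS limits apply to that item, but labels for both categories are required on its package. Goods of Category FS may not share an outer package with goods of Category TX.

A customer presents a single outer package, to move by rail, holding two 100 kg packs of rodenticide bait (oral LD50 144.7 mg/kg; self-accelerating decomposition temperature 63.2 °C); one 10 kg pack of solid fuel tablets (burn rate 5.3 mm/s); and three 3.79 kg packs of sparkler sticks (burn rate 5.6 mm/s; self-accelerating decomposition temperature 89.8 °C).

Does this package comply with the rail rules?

Rodenticide bait: oral LD50 144.7 mg/kg ≤ 300 mg/kg → Category TX (Toxic).
With burn rate 5.3 mm/s (> 2.5 mm/s), the solid fuel tablets fall in Category FS.
With burn rate 5.6 mm/s (> 2.5 mm/s), the sparkler sticks fall in Category FS.
Total Category FS: 10 kg + (three 3.79 kg packs = 11.37 kg) = 21.37 kg.
That is within the Category FS rail limit of 25 kg.
Category TX quantity: two 100 kg packs = 200 kg.
200 kg ≤ 250 kg (rail limit, Category TX) — within limit.
Category FS and Category TX may not share an outer package.

No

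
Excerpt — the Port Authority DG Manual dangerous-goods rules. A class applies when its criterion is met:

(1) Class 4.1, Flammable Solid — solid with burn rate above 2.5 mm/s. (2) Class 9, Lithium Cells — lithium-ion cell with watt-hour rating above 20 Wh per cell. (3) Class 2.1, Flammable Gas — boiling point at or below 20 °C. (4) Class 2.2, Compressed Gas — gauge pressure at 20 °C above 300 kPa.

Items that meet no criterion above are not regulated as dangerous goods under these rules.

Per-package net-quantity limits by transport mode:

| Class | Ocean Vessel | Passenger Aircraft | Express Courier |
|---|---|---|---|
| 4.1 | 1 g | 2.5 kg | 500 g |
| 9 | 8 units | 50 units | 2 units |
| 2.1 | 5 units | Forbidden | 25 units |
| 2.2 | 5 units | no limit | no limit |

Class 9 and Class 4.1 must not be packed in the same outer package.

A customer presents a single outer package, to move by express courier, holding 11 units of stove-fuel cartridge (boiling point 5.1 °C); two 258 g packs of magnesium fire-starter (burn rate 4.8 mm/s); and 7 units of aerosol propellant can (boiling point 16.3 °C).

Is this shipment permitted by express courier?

No

With boiling point 5.1 °C (≤ 20 °C), the stove-fuel cartridge falls in Class 2.1.
The magnesium fire-starter has burn rate 4.8 mm/s, which is > 2.5 mm/s, so it is Class 4.1 (Flammable Solid).
Aerosol propellant can: boiling point 16.3 °C ≤ 20 °C → Class 2.1 (Flammable Gas).
Class 2.1 net quantity: 11 units + 7 units = 18 units.
That is within the Class 2.1 express courier limit of 25 units.
Class 4.1 quantity: two 258 g packs = 516 g.
That exceeds the Class 4.1 express courier limit of 500 g.
The segregation rule (Class 9 with Class 4.1) does not apply to Class 2.1 with Class 4.1.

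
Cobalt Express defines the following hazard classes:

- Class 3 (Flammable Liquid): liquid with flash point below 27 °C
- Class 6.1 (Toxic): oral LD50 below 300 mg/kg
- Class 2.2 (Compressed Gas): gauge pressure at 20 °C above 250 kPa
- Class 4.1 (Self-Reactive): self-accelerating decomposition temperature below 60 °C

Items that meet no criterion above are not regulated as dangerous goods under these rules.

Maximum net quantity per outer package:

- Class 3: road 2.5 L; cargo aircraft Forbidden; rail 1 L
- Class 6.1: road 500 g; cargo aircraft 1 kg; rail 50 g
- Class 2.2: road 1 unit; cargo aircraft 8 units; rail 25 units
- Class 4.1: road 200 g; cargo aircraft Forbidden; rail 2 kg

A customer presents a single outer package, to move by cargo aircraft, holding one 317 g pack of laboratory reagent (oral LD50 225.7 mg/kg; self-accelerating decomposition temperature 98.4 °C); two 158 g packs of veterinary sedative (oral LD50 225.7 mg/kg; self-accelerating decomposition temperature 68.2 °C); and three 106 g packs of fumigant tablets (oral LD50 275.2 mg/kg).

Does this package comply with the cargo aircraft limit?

With oral LD50 225.7 mg/kg (< 300 mg/kg), the laboratory reagent falls in Class 6.1.
The veterinary sedative has oral LD50 225.7 mg/kg, which is < 300 mg/kg, so it is Class 6.1 (Toxic).
Fumigant tablets: oral LD50 275.2 mg/kg < 300 mg/kg → Class 6.1 (Toxic).
Total Class 6.1: 317 g + (two 158 g packs = 316 g) + (three 106 g packs = 318 g) = 951 g.
951 g ≤ 1 kg (cargo aircraft limit, Class 6.1) — within limit.

Yes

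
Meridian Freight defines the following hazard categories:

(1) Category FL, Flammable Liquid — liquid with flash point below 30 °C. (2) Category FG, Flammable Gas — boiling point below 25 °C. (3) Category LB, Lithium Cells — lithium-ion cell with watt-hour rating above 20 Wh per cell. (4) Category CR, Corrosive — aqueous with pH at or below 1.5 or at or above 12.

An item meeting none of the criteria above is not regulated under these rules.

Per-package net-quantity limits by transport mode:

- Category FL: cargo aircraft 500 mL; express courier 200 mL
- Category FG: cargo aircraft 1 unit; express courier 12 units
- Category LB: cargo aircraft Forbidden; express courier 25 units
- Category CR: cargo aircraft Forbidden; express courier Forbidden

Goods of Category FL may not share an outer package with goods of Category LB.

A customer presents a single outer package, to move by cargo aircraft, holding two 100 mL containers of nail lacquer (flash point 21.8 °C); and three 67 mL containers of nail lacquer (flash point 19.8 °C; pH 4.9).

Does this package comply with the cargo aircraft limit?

Nail lacquer: flash point 21.8 °C < 30 °C → Category FL (Flammable Liquid).
With flash point 19.8 °C (< 30 °C), the nail lacquer falls in Category FL.
Category FL net quantity: (two 100 mL containers = 200 mL) + (three 67 mL containers = 201 mL) = 401 mL.
That is within the Category FL cargo aircraft limit of 500 mL.

Yes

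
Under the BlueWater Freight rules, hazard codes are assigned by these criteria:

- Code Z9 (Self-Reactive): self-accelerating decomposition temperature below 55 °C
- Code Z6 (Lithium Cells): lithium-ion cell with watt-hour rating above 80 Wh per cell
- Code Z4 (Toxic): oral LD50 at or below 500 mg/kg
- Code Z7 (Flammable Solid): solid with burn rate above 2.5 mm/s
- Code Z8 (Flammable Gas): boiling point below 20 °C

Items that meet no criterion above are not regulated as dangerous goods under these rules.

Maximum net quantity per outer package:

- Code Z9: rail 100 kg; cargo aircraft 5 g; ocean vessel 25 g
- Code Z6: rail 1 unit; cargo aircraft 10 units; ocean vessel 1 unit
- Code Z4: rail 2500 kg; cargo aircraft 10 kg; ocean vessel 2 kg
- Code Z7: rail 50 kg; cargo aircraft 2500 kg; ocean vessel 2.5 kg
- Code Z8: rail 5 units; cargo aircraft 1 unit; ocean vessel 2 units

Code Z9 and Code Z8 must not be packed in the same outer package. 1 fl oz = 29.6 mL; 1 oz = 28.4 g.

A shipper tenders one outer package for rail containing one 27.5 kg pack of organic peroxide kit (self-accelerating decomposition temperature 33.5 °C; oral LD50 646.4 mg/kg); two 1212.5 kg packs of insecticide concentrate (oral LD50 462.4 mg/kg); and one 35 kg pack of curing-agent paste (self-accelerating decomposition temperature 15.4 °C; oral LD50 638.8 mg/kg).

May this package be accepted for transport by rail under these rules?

Yes

With self-accelerating decomposition temperature 33.5 °C (< 55 °C), the organic peroxide kit falls in Code Z9.
With oral LD50 462.4 mg/kg (≤ 500 mg/kg), the insecticide concentrate falls in Code Z4.
With self-accelerating decomposition temperature 15.4 °C (< 55 °C), the curing-agent paste falls in Code Z9.
Code Z9 net quantity: 27.5 kg + 35 kg = 62.5 kg.
That is within the Code Z9 rail limit of 100 kg.
Code Z4 quantity: two 1212.5 kg packs = 2425 kg.
2425 kg ≤ 2500 kg (rail limit, Code Z4) — within limit.
The segregation rule (Code Z9 with Code Z8) does not apply to Code Z9 with Code Z4.
Every hazard code is within its rail limit and no segregation rule is violated.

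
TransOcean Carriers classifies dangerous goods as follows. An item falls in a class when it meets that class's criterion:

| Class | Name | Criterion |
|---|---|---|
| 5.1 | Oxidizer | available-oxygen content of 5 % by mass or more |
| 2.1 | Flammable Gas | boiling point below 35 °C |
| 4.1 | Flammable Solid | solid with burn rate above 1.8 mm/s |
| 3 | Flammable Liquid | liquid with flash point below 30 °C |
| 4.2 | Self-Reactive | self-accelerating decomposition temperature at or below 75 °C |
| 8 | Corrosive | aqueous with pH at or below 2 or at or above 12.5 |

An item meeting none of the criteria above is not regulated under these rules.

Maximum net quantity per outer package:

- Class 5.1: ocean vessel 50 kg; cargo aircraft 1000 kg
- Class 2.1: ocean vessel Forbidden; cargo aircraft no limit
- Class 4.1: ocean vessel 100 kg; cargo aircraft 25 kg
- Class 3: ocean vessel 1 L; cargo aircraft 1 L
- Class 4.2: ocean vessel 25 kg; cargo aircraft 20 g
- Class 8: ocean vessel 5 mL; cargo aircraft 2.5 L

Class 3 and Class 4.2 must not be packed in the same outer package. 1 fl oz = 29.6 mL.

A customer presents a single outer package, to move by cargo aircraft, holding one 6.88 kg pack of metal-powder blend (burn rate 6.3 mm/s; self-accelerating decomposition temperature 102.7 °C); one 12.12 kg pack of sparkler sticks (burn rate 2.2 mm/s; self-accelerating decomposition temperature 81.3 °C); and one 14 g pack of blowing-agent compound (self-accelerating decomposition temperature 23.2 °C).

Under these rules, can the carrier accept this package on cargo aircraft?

Yes

With burn rate 6.3 mm/s (> 1.8 mm/s), the metal-powder blend falls in Class 4.1.
Burn rate 2.2 mm/s meets the Class 4.1 criterion (Flammable Solid), so the sparkler sticks are Class 4.1.
Blowing-agent compound: self-accelerating decomposition temperature 23.2 °C ≤ 75 °C → Class 4.2 (Self-Reactive).
Total Class 4.1: 6.88 kg + 12.12 kg = 19 kg.
19 kg ≤ 25 kg (cargo aircraft limit, Class 4.1) — within limit.
Class 4.2 quantity: 14 g.
That is within the Class 4.2 cargo aircraft limit of 20 g.
The segregation rule (Class 3 with Class 4.2) does not apply to Class 4.1 with Class 4.2.
Every hazard class is within its cargo aircraft limit and no segregation rule is violated.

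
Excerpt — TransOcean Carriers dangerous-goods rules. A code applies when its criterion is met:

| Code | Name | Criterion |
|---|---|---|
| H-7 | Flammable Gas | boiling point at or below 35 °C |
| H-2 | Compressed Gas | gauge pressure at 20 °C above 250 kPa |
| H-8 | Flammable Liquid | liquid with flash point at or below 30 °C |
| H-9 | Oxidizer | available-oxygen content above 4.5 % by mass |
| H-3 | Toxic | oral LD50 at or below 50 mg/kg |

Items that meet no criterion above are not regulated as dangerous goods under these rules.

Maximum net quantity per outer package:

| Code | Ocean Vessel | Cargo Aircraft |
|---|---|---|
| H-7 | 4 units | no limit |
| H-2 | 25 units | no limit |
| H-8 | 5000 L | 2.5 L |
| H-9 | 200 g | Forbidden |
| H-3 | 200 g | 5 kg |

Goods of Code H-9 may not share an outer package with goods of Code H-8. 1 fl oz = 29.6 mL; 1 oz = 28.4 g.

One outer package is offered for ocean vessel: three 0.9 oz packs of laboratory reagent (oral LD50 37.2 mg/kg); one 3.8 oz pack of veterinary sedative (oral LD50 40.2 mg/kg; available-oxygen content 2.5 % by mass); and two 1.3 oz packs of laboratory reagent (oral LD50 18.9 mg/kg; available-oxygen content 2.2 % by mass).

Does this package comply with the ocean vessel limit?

Laboratory reagent: oral LD50 37.2 mg/kg ≤ 50 mg/kg → Code H-3 (Toxic).
With oral LD50 40.2 mg/kg (≤ 50 mg/kg), the veterinary sedative falls in Code H-3.
Oral LD50 18.9 mg/kg meets the Code H-3 criterion (Toxic), so the laboratory reagent is Code H-3.
Code H-3 net quantity: (three 0.9 oz packs = 76.68 g) + (one 3.8 oz pack = 107.92 g) + (two 1.3 oz packs = 73.84 g) = 258.44 g.
That exceeds the Code H-3 ocean vessel limit of 200 g.

No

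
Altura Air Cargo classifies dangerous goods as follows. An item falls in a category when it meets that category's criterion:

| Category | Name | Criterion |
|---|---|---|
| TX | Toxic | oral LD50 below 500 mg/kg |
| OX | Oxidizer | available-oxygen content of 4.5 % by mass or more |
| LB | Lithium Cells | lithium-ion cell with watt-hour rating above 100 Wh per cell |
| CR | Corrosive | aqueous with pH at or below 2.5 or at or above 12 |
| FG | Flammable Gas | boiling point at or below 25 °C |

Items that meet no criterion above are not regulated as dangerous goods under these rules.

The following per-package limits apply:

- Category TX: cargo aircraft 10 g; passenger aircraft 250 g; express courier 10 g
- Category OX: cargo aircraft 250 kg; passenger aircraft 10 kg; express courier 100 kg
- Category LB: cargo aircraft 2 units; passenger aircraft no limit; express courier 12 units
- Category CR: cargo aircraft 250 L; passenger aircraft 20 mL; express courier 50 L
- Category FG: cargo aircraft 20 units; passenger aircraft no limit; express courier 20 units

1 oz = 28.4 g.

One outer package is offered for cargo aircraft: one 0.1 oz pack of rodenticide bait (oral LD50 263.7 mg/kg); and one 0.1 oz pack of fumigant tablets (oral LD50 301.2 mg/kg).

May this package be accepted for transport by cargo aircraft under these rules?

Yes

With oral LD50 263.7 mg/kg (< 500 mg/kg), the rodenticide bait falls in Category TX.
With oral LD50 301.2 mg/kg (< 500 mg/kg), the fumigant tablets fall in Category TX.
Total Category TX: (one 0.1 oz pack = 2.84 g) + (one 0.1 oz pack = 2.84 g) = 5.68 g.
5.68 g ≤ 10 g (cargo aircraft limit, Category TX) — within limit.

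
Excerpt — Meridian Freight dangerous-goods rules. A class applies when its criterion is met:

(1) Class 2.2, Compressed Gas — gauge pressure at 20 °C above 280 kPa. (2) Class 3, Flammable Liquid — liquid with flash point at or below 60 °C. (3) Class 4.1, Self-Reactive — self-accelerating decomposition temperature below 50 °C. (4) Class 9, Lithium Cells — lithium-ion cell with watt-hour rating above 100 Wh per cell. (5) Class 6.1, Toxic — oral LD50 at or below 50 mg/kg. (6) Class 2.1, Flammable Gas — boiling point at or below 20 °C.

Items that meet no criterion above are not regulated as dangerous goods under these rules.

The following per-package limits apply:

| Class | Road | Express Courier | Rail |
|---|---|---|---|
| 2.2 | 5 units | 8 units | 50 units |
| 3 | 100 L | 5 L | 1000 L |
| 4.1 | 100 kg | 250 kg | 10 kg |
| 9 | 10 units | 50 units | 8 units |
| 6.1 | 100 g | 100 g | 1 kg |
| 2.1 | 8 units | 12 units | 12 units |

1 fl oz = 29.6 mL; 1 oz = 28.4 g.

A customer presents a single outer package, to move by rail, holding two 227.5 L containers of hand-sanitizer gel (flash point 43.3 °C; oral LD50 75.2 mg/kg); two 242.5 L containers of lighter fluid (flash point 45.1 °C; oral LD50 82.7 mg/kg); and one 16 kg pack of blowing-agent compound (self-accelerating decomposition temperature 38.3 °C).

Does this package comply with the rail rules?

No

The hand-sanitizer gel has flash point 43.3 °C, which is ≤ 60 °C, so it is Class 3 (Flammable Liquid).
Flash point 45.1 °C meets the Class 3 criterion (Flammable Liquid), so the lighter fluid is Class 3.
Self-accelerating decomposition temperature 38.3 °C meets the Class 4.1 criterion (Self-Reactive), so the blowing-agent compound is Class 4.1.
Total Class 3: (two 227.5 L containers = 455 L) + (two 242.5 L containers = 485 L) = 940 L.
940 L ≤ 1000 L (rail limit, Class 3) — within limit.
Class 4.1 quantity: 16 kg.
That exceeds the Class 4.1 rail limit of 10 kg.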